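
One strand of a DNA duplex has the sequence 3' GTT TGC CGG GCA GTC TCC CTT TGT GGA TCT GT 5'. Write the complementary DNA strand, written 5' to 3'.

The strand is given 3'→5', so its complement runs 5'→3' in the same left-to-right order: pair each base A↔T, G↔C.

5'-CAAACGGCCCGTCAGAGGGAAACACCTAGACA-3'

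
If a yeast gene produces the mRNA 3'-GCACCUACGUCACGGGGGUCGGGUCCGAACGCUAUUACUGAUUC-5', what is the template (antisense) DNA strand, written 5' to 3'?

Written 5'→3' the mRNA is CUUAGUCAUUAUCGCAAGCCUGGGCUGGGGGCACUGCAUCCACG, so the coding DNA strand is CTTAGTCATTATCGCAAGCCTGGGCTGGGGGCACTGCATCCACG. The template is its reverse complement.

5'-CGTGGATGCAGTGCCCCCAGCCCAGGCTTGCGATAATGACTAAG-3'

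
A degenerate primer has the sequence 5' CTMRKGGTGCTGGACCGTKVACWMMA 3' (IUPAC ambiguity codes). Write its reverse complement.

5'-TKKWGTBMACGGTCCAGCACCMYKAG-3'

Standard pairs A↔T, G↔C; ambiguity codes pair R↔Y, M↔K, W↔W, V↔B. Complement (GAKYMCCACGACCTGGCAMBTGWKKT), then reverse for 5'→3'.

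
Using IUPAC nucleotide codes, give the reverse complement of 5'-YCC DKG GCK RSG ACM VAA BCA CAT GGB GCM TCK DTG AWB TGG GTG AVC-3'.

5'-GBTCACCCAVWTCAHMGAKGCVCCATGTGVTTBKGTCSYMGCCMHGGR-3'

Standard pairs A↔T, G↔C; ambiguity codes pair R↔Y, M↔K, W↔W, S↔S, B↔V, D↔H. Complement (RGGHMCCGMYSCTGKBTTVGTGTACCVCGKAGMHACTWVACCCACTBG), then reverse for 5'→3'.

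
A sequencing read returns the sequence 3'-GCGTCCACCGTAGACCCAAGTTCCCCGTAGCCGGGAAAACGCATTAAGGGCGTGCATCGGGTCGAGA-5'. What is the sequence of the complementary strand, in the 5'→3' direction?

The strand is given 3'→5', so its complement runs 5'→3' in the same left-to-right order: pair each base A↔T, G↔C.

5′-CGCAGGTGGCATCTGGGTTCAAGGGGCATCGGCCCTTTTGCGTAATTCCCGCACGTAGCCCAGCTCT-3′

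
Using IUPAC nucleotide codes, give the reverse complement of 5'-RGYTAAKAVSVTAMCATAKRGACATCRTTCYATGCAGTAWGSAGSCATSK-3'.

Standard pairs A↔T, G↔C; ambiguity codes pair R↔Y, M↔K, W↔W, S↔S, V↔B. Complement (YCRATTMTBSBATKGTATMYCTGTAGYAAGRTACGTCATWCSTCSGTASM), then reverse for 5'→3'.

5'-MSATGSCTSCWTACTGCATRGAAYGATGTCYMTATGKTABSBTMTTARCY-3'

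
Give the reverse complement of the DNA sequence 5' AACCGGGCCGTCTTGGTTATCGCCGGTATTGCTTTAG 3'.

5′-CTAAAGCAATACCGGCGATAACCAAGACGGCCCGGTT-3′

Complement each base (A↔T, G↔C): TTGGCCCGGCAGAACCAATAGCGGCCATAACGAAATC. Then reverse.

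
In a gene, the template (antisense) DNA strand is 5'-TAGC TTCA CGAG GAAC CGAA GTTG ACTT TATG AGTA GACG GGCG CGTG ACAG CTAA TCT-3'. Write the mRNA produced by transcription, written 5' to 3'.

RNA polymerase reads the template 3'→5' and synthesizes mRNA 5'→3' by base-pairing (A→U, T→A, G↔C). The complement of the template is ATCGAAGTGCTCCTTGGCTTCAACTGAAATACTCATCTGCCCGCGCACTGTCGATTAGA; antiparallel, so 5'→3' the coding strand is AGATTAGCTGTCACGCGCCCGTCTACTCATAAAGTCAACTTCGGTTCCTCGTGAAGCTA. Replace T with U for the mRNA.

5'-AGAUUAGCUGUCACGCGCCCGUCUACUCAUAAAGUCAACUUCGGUUCCUCGUGAAGCUA-3'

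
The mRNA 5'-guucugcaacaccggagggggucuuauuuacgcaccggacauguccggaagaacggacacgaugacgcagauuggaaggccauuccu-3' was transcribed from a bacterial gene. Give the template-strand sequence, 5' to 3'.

Replace U with T to get the coding DNA strand: GTTCTGCAACACCGGAGGGGGTCTTATTTACGCACCGGACATGTCCGGAAGAACGGACACGATGACGCAGATTGGAAGGCCATTCCT. The template strand is its reverse complement (complement CAAGACGTTGTGGCCTCCCCCAGAATAAATGCGTGGCCTGTACAGGCCTTCTTGCCTGTGCTACTGCGTCTAACCTTCCGGTAAGGA, then reverse).

5'-AGGAATGGCCTTCCAATCTGCGTCATCGTGTCCGTTCTTCCGGACATGTCCGGTGCGTAAATAAGACCCCCTCCGGTGTTGCAGAAC-3'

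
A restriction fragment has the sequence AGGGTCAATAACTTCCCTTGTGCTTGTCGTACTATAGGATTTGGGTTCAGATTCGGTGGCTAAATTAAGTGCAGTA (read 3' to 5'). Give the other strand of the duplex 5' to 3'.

5'-TCCCAGTTATTGAAGGGAACACGAACAGCATGATATCCTAAACCCAAGTCTAAGCCACCGATTTAATTCACGTCAT-3'

The strand is given 3'→5', so its complement runs 5'→3' in the same left-to-right order: pair each base A↔T, G↔C.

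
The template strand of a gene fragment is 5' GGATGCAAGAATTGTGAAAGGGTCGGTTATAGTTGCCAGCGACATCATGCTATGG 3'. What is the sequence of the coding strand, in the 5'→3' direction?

5′-CCATAGCATGATGTCGCTGGCAACTATAACCGACCCTTTCACAATTCTTGCATCC-3′

The coding strand is complementary and antiparallel to the template: take the complement (A↔T, G↔C) and reverse.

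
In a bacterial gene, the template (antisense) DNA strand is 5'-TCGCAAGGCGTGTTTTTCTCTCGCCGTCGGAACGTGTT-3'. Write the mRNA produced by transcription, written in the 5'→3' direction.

RNA polymerase reads the template 3'→5' and synthesizes mRNA 5'→3' by base-pairing (A→U, T→A, G↔C). The complement of the template is AGCGTTCCGCACAAAAAGAGAGCGGCAGCCTTGCACAA; antiparallel, so 5'→3' the coding strand is AACACGTTCCGACGGCGAGAGAAAAACACGCCTTGCGA. Replace T with U for the mRNA.

5'-AACACGUUCCGACGGCGAGAGAAAAACACGCCUUGCGA-3'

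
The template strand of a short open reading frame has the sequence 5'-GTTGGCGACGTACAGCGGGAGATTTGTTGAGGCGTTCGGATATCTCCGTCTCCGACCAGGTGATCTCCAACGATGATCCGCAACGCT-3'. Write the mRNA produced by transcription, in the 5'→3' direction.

The mRNA has the sequence of the coding strand (reverse complement of the template) with T→U. Reverse complement of GTTGGCGACGTACAGCGGGAGATTTGTTGAGGCGTTCGGATATCTCCGTCTCCGACCAGGTGATCTCCAACGATGATCCGCAACGCT is AGCGTTGCGGATCATCGTTGGAGATCACCTGGTCGGAGACGGAGATATCCGAACGCCTCAACAAATCTCCCGCTGTACGTCGCCAAC; then T→U.

5'-AGCGUUGCGGAUCAUCGUUGGAGAUCACCUGGUCGGAGACGGAGAUAUCCGAACGCCUCAACAAAUCUCCCGCUGUACGUCGCCAAC-3'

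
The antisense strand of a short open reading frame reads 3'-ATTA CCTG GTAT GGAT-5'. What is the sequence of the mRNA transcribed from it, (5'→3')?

Reading the template 3'→5' as shown, RNA polymerase pairs each base (A→U, T→A, G↔C) to build mRNA 5'→3' directly.

5'-UAAUGGACCAUACCUA-3'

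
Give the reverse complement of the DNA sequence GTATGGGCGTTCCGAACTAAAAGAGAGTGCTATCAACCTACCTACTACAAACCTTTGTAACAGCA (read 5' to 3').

Complement each base (A↔T, G↔C): CATACCCGCAAGGCTTGATTTTCTCTCACGATAGTTGGATGGATGATGTTTGGAAACATTGTCGT. Then reverse.

5'-TGCTGTTACAAAGGTTTGTAGTAGGTAGGTTGATAGCACTCTCTTTTAGTTCGGAACGCCCATAC-3'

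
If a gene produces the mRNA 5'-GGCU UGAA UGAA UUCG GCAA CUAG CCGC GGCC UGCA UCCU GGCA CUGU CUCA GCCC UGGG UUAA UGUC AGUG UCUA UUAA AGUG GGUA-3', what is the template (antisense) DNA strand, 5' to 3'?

5'-TACCCACTTTAATAGACACTGACATTAACCCAGGGCTGAGACAGTGCCAGGATGCAGGCCGCGGCTAGTTGCCGAATTCATTCAAGCC-3'

Replace U with T to get the coding DNA strand: GGCTTGAATGAATTCGGCAACTAGCCGCGGCCTGCATCCTGGCACTGTCTCAGCCCTGGGTTAATGTCAGTGTCTATTAAAGTGGGTA. The template strand is its reverse complement (complement CCGAACTTACTTAAGCCGTTGATCGGCGCCGGACGTAGGACCGTGACAGAGTCGGGACCCAATTACAGTCACAGATAATTTCACCCAT, then reverse).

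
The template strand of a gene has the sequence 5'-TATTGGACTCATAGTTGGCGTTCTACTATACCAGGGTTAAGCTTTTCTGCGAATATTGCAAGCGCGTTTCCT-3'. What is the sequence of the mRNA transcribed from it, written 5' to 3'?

RNA polymerase reads the template 3'→5' and synthesizes mRNA 5'→3' by base-pairing (A→U, T→A, G↔C). The complement of the template is ATAACCTGAGTATCAACCGCAAGATGATATGGTCCCAATTCGAAAAGACGCTTATAACGTTCGCGCAAAGGA; antiparallel, so 5'→3' the coding strand is AGGAAACGCGCTTGCAATATTCGCAGAAAAGCTTAACCCTGGTATAGTAGAACGCCAACTATGAGTCCAATA. Replace T with U for the mRNA.

5'-AGGAAACGCGCUUGCAAUAUUCGCAGAAAAGCUUAACCCUGGUAUAGUAGAACGCCAACUAUGAGUCCAAUA-3'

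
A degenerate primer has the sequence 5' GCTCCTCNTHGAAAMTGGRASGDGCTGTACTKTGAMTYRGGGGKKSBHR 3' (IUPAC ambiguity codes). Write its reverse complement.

5′-YDVSMMCCCCYRAKTCAMAGTACAGCHCSTYCCAKTTTCDANGAGGAGC-3′

Standard pairs A↔T, G↔C; ambiguity codes pair R↔Y, M↔K, S↔S, B↔V, D↔H, N↔N. Complement (CGAGGAGNADCTTTKACCYTSCHCGACATGAMACTKARYCCCCMMSVDY), then reverse for 5'→3'.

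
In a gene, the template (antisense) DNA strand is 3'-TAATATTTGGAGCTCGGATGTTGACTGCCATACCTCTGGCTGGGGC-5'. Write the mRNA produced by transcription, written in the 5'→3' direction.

5′-AUUAUAAACCUCGAGCCUACAACUGACGGUAUGGAGACCGACCCCG-3′

Reading the template 3'→5' as shown, RNA polymerase pairs each base (A→U, T→A, G↔C) to build mRNA 5'→3' directly.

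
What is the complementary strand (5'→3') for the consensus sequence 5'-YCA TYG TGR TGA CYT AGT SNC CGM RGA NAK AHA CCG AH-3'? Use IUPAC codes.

5'-DTCGGTDTMTNTCYKCGGNSACTARGTCAYCACRATGR-3'

Standard pairs A↔T, G↔C; ambiguity codes pair R↔Y, M↔K, S↔S, H↔D, N↔N. Complement (RGTARCACYACTGRATCASNGGCKYCTNTMTDTGGCTD), then reverse for 5'→3'.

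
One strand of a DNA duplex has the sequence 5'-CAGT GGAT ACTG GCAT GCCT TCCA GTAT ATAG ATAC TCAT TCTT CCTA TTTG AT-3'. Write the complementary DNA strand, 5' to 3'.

Pairing A↔T and G↔C gives GTCACCTATGACCGTACGGAAGGTCATATATCTATGAGTAAGAAGGATAAACTA, running 3'→5'. Reverse for the 5'→3' convention.

5'-ATCAAATAGGAAGAATGAGTATCTATATACTGGAAGGCATGCCAGTATCCACTG-3'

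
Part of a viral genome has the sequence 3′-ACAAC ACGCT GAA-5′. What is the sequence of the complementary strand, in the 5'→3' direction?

5′-TGTTGTGCGACTT-3′

The strand is given 3'→5', so its complement runs 5'→3' in the same left-to-right order: pair each base A↔T, G↔C.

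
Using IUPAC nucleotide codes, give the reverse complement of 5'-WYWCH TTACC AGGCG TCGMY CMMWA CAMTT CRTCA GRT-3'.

Standard pairs A↔T, G↔C; ambiguity codes pair R↔Y, M↔K, W↔W, H↔D. Complement (WRWGDAATGGTCCGCAGCKRGKKWTGTKAAGYAGTCYA), then reverse for 5'→3'.

5'-AYCTGAYGAAKTGTWKKGRKCGACGCCTGGTAADGWRW-3'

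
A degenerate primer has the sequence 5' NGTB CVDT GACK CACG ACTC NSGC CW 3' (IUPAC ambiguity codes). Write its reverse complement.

5'-WGGCSNGAGTCGTGMGTCAHBGVACN-3'

Standard pairs A↔T, G↔C; ambiguity codes pair K↔M, W↔W, S↔S, B↔V, D↔H, N↔N. Complement (NCAVGBHACTGMGTGCTGAGNSCGGW), then reverse for 5'→3'.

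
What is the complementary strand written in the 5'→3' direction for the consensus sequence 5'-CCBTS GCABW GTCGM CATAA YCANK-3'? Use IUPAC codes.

Standard pairs A↔T, G↔C; ambiguity codes pair Y↔R, M↔K, W↔W, S↔S, B↔V, N↔N. Complement (GGVASCGTVWCAGCKGTATTRGTNM), then reverse for 5'→3'.

5'-MNTGRTTATGKCGACWVTGCSAVGG-3'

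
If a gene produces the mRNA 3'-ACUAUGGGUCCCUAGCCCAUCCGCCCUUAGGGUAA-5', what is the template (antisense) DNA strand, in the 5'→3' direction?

Written 5'→3' the mRNA is AAUGGGAUUCCCGCCUACCCGAUCCCUGGGUAUCA, so the coding DNA strand is AATGGGATTCCCGCCTACCCGATCCCTGGGTATCA. The template is its reverse complement.

5'-TGATACCCAGGGATCGGGTAGGCGGGAATCCCATT-3'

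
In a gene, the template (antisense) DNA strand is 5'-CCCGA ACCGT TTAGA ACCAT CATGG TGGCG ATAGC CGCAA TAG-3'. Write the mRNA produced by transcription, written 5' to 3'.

RNA polymerase reads the template 3'→5' and synthesizes mRNA 5'→3' by base-pairing (A→U, T→A, G↔C). The complement of the template is GGGCTTGGCAAATCTTGGTAGTACCACCGCTATCGGCGTTATC; antiparallel, so 5'→3' the coding strand is CTATTGCGGCTATCGCCACCATGATGGTTCTAAACGGTTCGGG. Replace T with U for the mRNA.

5'-CUAUUGCGGCUAUCGCCACCAUGAUGGUUCUAAACGGUUCGGG-3'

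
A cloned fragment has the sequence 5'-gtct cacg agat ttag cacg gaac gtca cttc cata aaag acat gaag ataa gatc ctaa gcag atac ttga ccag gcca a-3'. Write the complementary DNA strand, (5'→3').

5'-TTGGCCTGGTCAAGTATCTGCTTAGGATCTTATCTTCATGTCTTTTATGGAAGTGACGTTCCGTGCTAAATCTCGTGAGAC-3'

Pairing A↔T and G↔C gives CAGAGTGCTCTAAATCGTGCCTTGCAGTGAAGGTATTTTCTGTACTTCTATTCTAGGATTCGTCTATGAACTGGTCCGGTT, running 3'→5'. Reverse for the 5'→3' convention.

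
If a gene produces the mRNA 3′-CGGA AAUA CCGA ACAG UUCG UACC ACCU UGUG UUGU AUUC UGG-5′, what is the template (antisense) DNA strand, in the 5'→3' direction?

Written 5'→3' the mRNA is GGUCUUAUGUUGUGUUCCACCAUGCUUGACAAGCCAUAAAGGC, so the coding DNA strand is GGTCTTATGTTGTGTTCCACCATGCTTGACAAGCCATAAAGGC. The template is its reverse complement.

5'-GCCTTTATGGCTTGTCAAGCATGGTGGAACACAACATAAGACC-3'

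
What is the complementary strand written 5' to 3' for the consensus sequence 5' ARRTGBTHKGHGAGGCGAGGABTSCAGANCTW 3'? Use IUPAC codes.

5′-WAGNTCTGSAVTCCTCGCCTCDCMDAVCAYYT-3′

Standard pairs A↔T, G↔C; ambiguity codes pair R↔Y, K↔M, W↔W, S↔S, B↔V, H↔D, N↔N. Complement (TYYACVADMCDCTCCGCTCCTVASGTCTNGAW), then reverse for 5'→3'.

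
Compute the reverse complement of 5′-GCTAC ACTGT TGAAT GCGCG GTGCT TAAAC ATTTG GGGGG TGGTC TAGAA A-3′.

Reading the sequence 3'→5' and pairing each base (A↔T, G↔C) gives the reverse complement directly.

5'-TTTCTAGACCACCCCCCAAATGTTTAAGCACCGCGCATTCAACAGTGTAGC-3'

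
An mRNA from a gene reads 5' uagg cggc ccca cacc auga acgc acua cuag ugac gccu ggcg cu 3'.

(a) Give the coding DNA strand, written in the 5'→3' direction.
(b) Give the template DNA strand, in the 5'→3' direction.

(a) The coding strand matches the mRNA with U→T.
(b) The template strand is the reverse complement of the coding strand.

(a) 5'-TAGGCGGCCCCACACCATGAACGCACTACTAGTGACGCCTGGCGCT-3'
(b) 5'-AGCGCCAGGCGTCACTAGTAGTGCGTTCATGGTGTGGGGCCGCCTA-3'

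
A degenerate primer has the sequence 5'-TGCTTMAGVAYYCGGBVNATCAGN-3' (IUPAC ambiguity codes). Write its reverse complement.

Standard pairs A↔T, G↔C; ambiguity codes pair Y↔R, M↔K, B↔V, N↔N. Complement (ACGAAKTCBTRRGCCVBNTAGTCN), then reverse for 5'→3'.

5'-NCTGATNBVCCGRRTBCTKAAGCA-3'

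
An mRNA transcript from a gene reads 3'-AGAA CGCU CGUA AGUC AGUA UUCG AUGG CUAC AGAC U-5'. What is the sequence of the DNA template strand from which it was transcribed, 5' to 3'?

5'-TCTTGCGAGCATTCAGTCATAAGCTACCGATGTCTGA-3'

Written 5'→3' the mRNA is UCAGACAUCGGUAGCUUAUGACUGAAUGCUCGCAAGA, so the coding DNA strand is TCAGACATCGGTAGCTTATGACTGAATGCTCGCAAGA. The template is its reverse complement.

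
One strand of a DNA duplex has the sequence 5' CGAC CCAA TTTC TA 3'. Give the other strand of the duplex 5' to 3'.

5'-TAGAAATTGGGTCG-3'

Pairing A↔T and G↔C gives GCTGGGTTAAAGAT, running 3'→5'. Reverse for the 5'→3' convention.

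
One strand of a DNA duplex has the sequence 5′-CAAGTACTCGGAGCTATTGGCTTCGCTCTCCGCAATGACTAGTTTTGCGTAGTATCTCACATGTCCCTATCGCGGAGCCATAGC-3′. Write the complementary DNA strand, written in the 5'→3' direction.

5'-GCTATGGCTCCGCGATAGGGACATGTGAGATACTACGCAAAACTAGTCATTGCGGAGAGCGAAGCCAATAGCTCCGAGTACTTG-3'

The complement of CAAGTACTCGGAGCTATTGGCTTCGCTCTCCGCAATGACTAGTTTTGCGTAGTATCTCACATGTCCCTATCGCGGAGCCATAGC is GTTCATGAGCCTCGATAACCGAAGCGAGAGGCGTTACTGATCAAAACGCATCATAGAGTGTACAGGGATAGCGCCTCGGTATCG (A↔T, G↔C). DNA strands are antiparallel, so the complementary strand runs 3'→5'; reversing gives the 5'→3' form.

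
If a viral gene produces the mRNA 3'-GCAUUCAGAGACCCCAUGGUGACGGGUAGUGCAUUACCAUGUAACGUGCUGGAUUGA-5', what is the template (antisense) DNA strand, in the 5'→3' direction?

Written 5'→3' the mRNA is AGUUAGGUCGUGCAAUGUACCAUUACGUGAUGGGCAGUGGUACCCCAGAGACUUACG, so the coding DNA strand is AGTTAGGTCGTGCAATGTACCATTACGTGATGGGCAGTGGTACCCCAGAGACTTACG. The template is its reverse complement.

5'-CGTAAGTCTCTGGGGTACCACTGCCCATCACGTAATGGTACATTGCACGACCTAACT-3'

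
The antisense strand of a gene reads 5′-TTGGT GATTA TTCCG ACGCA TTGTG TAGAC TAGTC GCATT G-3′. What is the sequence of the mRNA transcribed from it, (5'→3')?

The mRNA has the sequence of the coding strand (reverse complement of the template) with T→U. Reverse complement of TTGGTGATTATTCCGACGCATTGTGTAGACTAGTCGCATTG is CAATGCGACTAGTCTACACAATGCGTCGGAATAATCACCAA; then T→U.

5′-CAAUGCGACUAGUCUACACAAUGCGUCGGAAUAAUCACCAA-3′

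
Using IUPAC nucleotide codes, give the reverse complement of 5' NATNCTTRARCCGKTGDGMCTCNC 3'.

5'-GNGAGKCHCAMCGGYTYAAGNATN-3'

Standard pairs A↔T, G↔C; ambiguity codes pair R↔Y, M↔K, D↔H, N↔N. Complement (NTANGAAYTYGGCMACHCKGAGNG), then reverse for 5'→3'.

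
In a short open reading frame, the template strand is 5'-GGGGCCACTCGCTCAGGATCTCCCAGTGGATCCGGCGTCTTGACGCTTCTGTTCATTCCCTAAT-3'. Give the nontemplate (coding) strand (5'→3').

5'-ATTAGGGAATGAACAGAAGCGTCAAGACGCCGGATCCACTGGGAGATCCTGAGCGAGTGGCCCC-3'

The coding strand is complementary and antiparallel to the template: take the complement (A↔T, G↔C) and reverse.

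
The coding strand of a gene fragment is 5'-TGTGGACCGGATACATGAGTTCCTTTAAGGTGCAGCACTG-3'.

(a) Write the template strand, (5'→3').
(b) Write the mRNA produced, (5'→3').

(a) The template strand is the reverse complement of the coding strand: complement ACACCTGGCCTATGTACTCAAGGAAATTCCACGTCGTGAC, then reverse.
(b) mRNA matches the coding strand with T→U.

(a) 5'-CAGTGCTGCACCTTAAAGGAACTCATGTATCCGGTCCACA-3'
(b) 5'-UGUGGACCGGAUACAUGAGUUCCUUUAAGGUGCAGCACUG-3'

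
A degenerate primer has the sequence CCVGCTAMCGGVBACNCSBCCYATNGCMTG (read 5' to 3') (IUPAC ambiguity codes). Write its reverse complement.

Standard pairs A↔T, G↔C; ambiguity codes pair Y↔R, M↔K, S↔S, B↔V, N↔N. Complement (GGBCGATKGCCBVTGNGSVGGRTANCGKAC), then reverse for 5'→3'.

5'-CAKGCNATRGGVSGNGTVBCCGKTAGCBGG-3'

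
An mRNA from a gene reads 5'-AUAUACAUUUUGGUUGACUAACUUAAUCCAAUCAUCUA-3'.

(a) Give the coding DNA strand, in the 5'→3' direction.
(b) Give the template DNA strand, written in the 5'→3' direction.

(a) The coding strand matches the mRNA with U→T.
(b) The template strand is the reverse complement of the coding strand.

(a) 5'-ATATACATTTTGGTTGACTAACTTAATCCAATCATCTA-3'
(b) 5'-TAGATGATTGGATTAAGTTAGTCAACCAAAATGTATAT-3'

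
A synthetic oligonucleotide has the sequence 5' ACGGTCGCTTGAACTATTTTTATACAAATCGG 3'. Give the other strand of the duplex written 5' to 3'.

The complement of ACGGTCGCTTGAACTATTTTTATACAAATCGG is TGCCAGCGAACTTGATAAAAATATGTTTAGCC (A↔T, G↔C). DNA strands are antiparallel, so the complementary strand runs 3'→5'; reversing gives the 5'→3' form.

5'-CCGATTTGTATAAAAATAGTTCAAGCGACCGT-3'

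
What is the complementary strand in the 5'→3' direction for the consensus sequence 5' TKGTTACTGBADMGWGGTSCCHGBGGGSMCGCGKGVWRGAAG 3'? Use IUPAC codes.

Standard pairs A↔T, G↔C; ambiguity codes pair R↔Y, M↔K, W↔W, S↔S, B↔V, D↔H. Complement (AMCAATGACVTHKCWCCASGGDCVCCCSKGCGCMCBWYCTTC), then reverse for 5'→3'.

5'-CTTCYWBCMCGCGKSCCCVCDGGSACCWCKHTVCAGTAACMA-3'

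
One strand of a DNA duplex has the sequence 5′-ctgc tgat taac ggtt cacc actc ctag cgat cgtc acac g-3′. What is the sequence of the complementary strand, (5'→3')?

5′-CGTGTGACGATCGCTAGGAGTGGTGAACCGTTAATCAGCAG-3′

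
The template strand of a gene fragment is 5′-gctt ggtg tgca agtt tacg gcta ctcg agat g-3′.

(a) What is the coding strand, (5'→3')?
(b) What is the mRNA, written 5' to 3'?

(a) The coding strand is the reverse complement of the template: complement CGAACCACACGTTCAAATGCCGATGAGCTCTAC, then reverse.
(b) mRNA has the coding-strand sequence with T→U.

(a) 5'-CATCTCGAGTAGCCGTAAACTTGCACACCAAGC-3'
(b) 5'-CAUCUCGAGUAGCCGUAAACUUGCACACCAAGC-3'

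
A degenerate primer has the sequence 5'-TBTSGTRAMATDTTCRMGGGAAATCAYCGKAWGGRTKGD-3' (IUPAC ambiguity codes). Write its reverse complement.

Standard pairs A↔T, G↔C; ambiguity codes pair R↔Y, M↔K, W↔W, S↔S, B↔V, D↔H. Complement (AVASCAYTKTAHAAGYKCCCTTTAGTRGCMTWCCYAMCH), then reverse for 5'→3'.

5'-HCMAYCCWTMCGRTGATTTCCCKYGAAHATKTYACSAVA-3'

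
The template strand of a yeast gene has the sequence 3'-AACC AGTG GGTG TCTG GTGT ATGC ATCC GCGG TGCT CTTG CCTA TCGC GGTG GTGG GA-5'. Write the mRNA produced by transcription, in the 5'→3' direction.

5'-UUGGUCACCCACAGACCACAUACGUAGGCGCCACGAGAACGGAUAGCGCCACCACCCU-3'

Reading the template 3'→5' as shown, RNA polymerase pairs each base (A→U, T→A, G↔C) to build mRNA 5'→3' directly.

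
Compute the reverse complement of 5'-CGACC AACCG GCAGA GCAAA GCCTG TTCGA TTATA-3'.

5'-TATAATCGAACAGGCTTTGCTCTGCCGGTTGGTCG-3'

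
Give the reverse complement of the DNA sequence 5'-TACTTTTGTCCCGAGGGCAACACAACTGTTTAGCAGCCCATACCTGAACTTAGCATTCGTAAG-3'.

Reading the sequence 3'→5' and pairing each base (A↔T, G↔C) gives the reverse complement directly.

5′-CTTACGAATGCTAAGTTCAGGTATGGGCTGCTAAACAGTTGTGTTGCCCTCGGGACAAAAGTA-3′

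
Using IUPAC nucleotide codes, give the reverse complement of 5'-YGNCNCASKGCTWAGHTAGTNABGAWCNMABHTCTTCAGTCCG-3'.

5'-CGGACTGAAGADVTKNGWTCVTNACTADCTWAGCMSTGNGNCR-3'

Standard pairs A↔T, G↔C; ambiguity codes pair Y↔R, M↔K, W↔W, S↔S, B↔V, H↔D, N↔N. Complement (RCNGNGTSMCGAWTCDATCANTVCTWGNKTVDAGAAGTCAGGC), then reverse for 5'→3'.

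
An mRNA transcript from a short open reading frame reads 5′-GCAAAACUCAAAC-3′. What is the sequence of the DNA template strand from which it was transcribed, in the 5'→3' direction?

Replace U with T to get the coding DNA strand: GCAAAACTCAAAC. The template strand is its reverse complement (complement CGTTTTGAGTTTG, then reverse).

5'-GTTTGAGTTTTGC-3'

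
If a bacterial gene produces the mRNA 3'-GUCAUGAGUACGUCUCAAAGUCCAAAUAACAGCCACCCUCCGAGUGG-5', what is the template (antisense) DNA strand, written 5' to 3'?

5'-CAGTACTCATGCAGAGTTTCAGGTTTATTGTCGGTGGGAGGCTCACC-3'

Written 5'→3' the mRNA is GGUGAGCCUCCCACCGACAAUAAACCUGAAACUCUGCAUGAGUACUG, so the coding DNA strand is GGTGAGCCTCCCACCGACAATAAACCTGAAACTCTGCATGAGTACTG. The template is its reverse complement.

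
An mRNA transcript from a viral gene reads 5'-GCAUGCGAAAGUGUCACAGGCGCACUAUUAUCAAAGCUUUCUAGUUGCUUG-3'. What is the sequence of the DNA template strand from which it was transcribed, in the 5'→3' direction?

Replace U with T to get the coding DNA strand: GCATGCGAAAGTGTCACAGGCGCACTATTATCAAAGCTTTCTAGTTGCTTG. The template strand is its reverse complement (complement CGTACGCTTTCACAGTGTCCGCGTGATAATAGTTTCGAAAGATCAACGAAC, then reverse).

5'-CAAGCAACTAGAAAGCTTTGATAATAGTGCGCCTGTGACACTTTCGCATGC-3'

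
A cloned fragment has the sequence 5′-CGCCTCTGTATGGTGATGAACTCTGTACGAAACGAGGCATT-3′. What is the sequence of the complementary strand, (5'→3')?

The complement of CGCCTCTGTATGGTGATGAACTCTGTACGAAACGAGGCATT is GCGGAGACATACCACTACTTGAGACATGCTTTGCTCCGTAA (A↔T, G↔C). DNA strands are antiparallel, so the complementary strand runs 3'→5'; reversing gives the 5'→3' form.

5'-AATGCCTCGTTTCGTACAGAGTTCATCACCATACAGAGGCG-3'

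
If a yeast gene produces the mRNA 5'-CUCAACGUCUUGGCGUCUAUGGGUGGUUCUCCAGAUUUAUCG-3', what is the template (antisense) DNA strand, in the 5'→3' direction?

Replace U with T to get the coding DNA strand: CTCAACGTCTTGGCGTCTATGGGTGGTTCTCCAGATTTATCG. The template strand is its reverse complement (complement GAGTTGCAGAACCGCAGATACCCACCAAGAGGTCTAAATAGC, then reverse).

5′-CGATAAATCTGGAGAACCACCCATAGACGCCAAGACGTTGAG-3′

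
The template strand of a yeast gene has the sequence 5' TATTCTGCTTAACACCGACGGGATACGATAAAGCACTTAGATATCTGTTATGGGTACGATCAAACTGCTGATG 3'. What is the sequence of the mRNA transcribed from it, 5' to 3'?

5'-CAUCAGCAGUUUGAUCGUACCCAUAACAGAUAUCUAAGUGCUUUAUCGUAUCCCGUCGGUGUUAAGCAGAAUA-3'

The mRNA has the sequence of the coding strand (reverse complement of the template) with T→U. Reverse complement of TATTCTGCTTAACACCGACGGGATACGATAAAGCACTTAGATATCTGTTATGGGTACGATCAAACTGCTGATG is CATCAGCAGTTTGATCGTACCCATAACAGATATCTAAGTGCTTTATCGTATCCCGTCGGTGTTAAGCAGAATA; then T→U.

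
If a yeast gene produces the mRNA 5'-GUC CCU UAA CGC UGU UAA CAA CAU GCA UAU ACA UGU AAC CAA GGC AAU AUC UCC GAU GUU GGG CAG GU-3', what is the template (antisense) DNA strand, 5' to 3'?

5'-ACCTGCCCAACATCGGAGATATTGCCTTGGTTACATGTATATGCATGTTGTTAACAGCGTTAAGGGAC-3'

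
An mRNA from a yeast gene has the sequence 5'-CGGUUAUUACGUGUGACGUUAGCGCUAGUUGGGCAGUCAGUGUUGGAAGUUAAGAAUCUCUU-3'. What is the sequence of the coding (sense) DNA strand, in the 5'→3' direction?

5'-CGGTTATTACGTGTGACGTTAGCGCTAGTTGGGCAGTCAGTGTTGGAAGTTAAGAATCTCTT-3'

The coding DNA strand has the same 5'→3' sequence as the mRNA with U replaced by T.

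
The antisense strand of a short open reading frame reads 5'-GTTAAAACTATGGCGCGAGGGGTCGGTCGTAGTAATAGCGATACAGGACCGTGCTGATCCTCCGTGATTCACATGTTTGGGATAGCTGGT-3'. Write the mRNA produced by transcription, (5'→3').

The mRNA has the sequence of the coding strand (reverse complement of the template) with T→U. Reverse complement of GTTAAAACTATGGCGCGAGGGGTCGGTCGTAGTAATAGCGATACAGGACCGTGCTGATCCTCCGTGATTCACATGTTTGGGATAGCTGGT is ACCAGCTATCCCAAACATGTGAATCACGGAGGATCAGCACGGTCCTGTATCGCTATTACTACGACCGACCCCTCGCGCCATAGTTTTAAC; then T→U.

5'-ACCAGCUAUCCCAAACAUGUGAAUCACGGAGGAUCAGCACGGUCCUGUAUCGCUAUUACUACGACCGACCCCUCGCGCCAUAGUUUUAAC-3'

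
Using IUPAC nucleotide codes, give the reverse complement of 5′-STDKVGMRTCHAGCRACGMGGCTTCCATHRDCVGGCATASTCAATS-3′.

5′-SATTGASTATGCCBGHYDATGGAAGCCKCGTYGCTDGAYKCBMHAS-3′

Standard pairs A↔T, G↔C; ambiguity codes pair R↔Y, M↔K, S↔S, D↔H, V↔B. Complement (SAHMBCKYAGDTCGYTGCKCCGAAGGTADYHGBCCGTATSAGTTAS), then reverse for 5'→3'.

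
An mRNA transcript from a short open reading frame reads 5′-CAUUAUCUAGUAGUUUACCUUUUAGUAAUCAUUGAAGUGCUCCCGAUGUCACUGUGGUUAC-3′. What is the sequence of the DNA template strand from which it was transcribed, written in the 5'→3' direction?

Replace U with T to get the coding DNA strand: CATTATCTAGTAGTTTACCTTTTAGTAATCATTGAAGTGCTCCCGATGTCACTGTGGTTAC. The template strand is its reverse complement (complement GTAATAGATCATCAAATGGAAAATCATTAGTAACTTCACGAGGGCTACAGTGACACCAATG, then reverse).

5′-GTAACCACAGTGACATCGGGAGCACTTCAATGATTACTAAAAGGTAAACTACTAGATAATG-3′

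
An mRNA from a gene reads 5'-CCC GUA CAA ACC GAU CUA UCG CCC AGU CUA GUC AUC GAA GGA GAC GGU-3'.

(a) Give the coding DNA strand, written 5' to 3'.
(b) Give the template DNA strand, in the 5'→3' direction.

(a) 5'-CCCGTACAAACCGATCTATCGCCCAGTCTAGTCATCGAAGGAGACGGT-3'
(b) 5'-ACCGTCTCCTTCGATGACTAGACTGGGCGATAGATCGGTTTGTACGGG-3'

(a) The coding strand matches the mRNA with U→T.
(b) The template strand is the reverse complement of the coding strand.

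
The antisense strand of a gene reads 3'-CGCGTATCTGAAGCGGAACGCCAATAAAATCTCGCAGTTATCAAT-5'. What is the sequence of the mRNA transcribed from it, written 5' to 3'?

5'-GCGCAUAGACUUCGCCUUGCGGUUAUUUUAGAGCGUCAAUAGUUA-3'

Reading the template 3'→5' as shown, RNA polymerase pairs each base (A→U, T→A, G↔C) to build mRNA 5'→3' directly.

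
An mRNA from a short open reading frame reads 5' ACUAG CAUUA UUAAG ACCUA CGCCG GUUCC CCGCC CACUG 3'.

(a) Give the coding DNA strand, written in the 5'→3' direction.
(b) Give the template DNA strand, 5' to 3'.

(a) 5'-ACTAGCATTATTAAGACCTACGCCGGTTCCCCGCCCACTG-3'
(b) 5′-CAGTGGGCGGGGAACCGGCGTAGGTCTTAATAATGCTAGT-3′

(a) The coding strand matches the mRNA with U→T.
(b) The template strand is the reverse complement of the coding strand.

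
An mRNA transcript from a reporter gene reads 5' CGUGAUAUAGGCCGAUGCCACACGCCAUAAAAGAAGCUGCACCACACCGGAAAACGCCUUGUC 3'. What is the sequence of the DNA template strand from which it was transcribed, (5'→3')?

Replace U with T to get the coding DNA strand: CGTGATATAGGCCGATGCCACACGCCATAAAAGAAGCTGCACCACACCGGAAAACGCCTTGTC. The template strand is its reverse complement (complement GCACTATATCCGGCTACGGTGTGCGGTATTTTCTTCGACGTGGTGTGGCCTTTTGCGGAACAG, then reverse).

5′-GACAAGGCGTTTTCCGGTGTGGTGCAGCTTCTTTTATGGCGTGTGGCATCGGCCTATATCACG-3′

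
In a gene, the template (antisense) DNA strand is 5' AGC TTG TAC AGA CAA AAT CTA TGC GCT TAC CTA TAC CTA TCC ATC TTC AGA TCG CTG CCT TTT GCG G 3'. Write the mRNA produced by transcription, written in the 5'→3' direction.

The mRNA has the sequence of the coding strand (reverse complement of the template) with T→U. Reverse complement of AGCTTGTACAGACAAAATCTATGCGCTTACCTATACCTATCCATCTTCAGATCGCTGCCTTTTGCGG is CCGCAAAAGGCAGCGATCTGAAGATGGATAGGTATAGGTAAGCGCATAGATTTTGTCTGTACAAGCT; then T→U.

5'-CCGCAAAAGGCAGCGAUCUGAAGAUGGAUAGGUAUAGGUAAGCGCAUAGAUUUUGUCUGUACAAGCU-3'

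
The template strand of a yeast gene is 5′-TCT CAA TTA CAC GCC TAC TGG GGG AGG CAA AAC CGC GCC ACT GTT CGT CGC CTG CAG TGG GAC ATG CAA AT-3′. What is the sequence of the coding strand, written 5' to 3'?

5'-ATTTGCATGTCCCACTGCAGGCGACGAACAGTGGCGCGGTTTTGCCTCCCCCAGTAGGCGTGTAATTGAGA-3'

The coding strand is complementary and antiparallel to the template: take the complement (A↔T, G↔C) and reverse.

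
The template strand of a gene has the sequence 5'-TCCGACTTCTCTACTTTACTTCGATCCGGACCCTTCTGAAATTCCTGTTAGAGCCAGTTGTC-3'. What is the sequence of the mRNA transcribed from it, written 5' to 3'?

RNA polymerase reads the template 3'→5' and synthesizes mRNA 5'→3' by base-pairing (A→U, T→A, G↔C). The complement of the template is AGGCTGAAGAGATGAAATGAAGCTAGGCCTGGGAAGACTTTAAGGACAATCTCGGTCAACAG; antiparallel, so 5'→3' the coding strand is GACAACTGGCTCTAACAGGAATTTCAGAAGGGTCCGGATCGAAGTAAAGTAGAGAAGTCGGA. Replace T with U for the mRNA.

5'-GACAACUGGCUCUAACAGGAAUUUCAGAAGGGUCCGGAUCGAAGUAAAGUAGAGAAGUCGGA-3'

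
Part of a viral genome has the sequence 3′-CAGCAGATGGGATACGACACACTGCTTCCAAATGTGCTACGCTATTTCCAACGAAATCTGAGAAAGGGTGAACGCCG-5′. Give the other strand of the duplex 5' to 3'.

5'-GTCGTCTACCCTATGCTGTGTGACGAAGGTTTACACGATGCGATAAAGGTTGCTTTAGACTCTTTCCCACTTGCGGC-3'

The strand is given 3'→5', so its complement runs 5'→3' in the same left-to-right order: pair each base A↔T, G↔C.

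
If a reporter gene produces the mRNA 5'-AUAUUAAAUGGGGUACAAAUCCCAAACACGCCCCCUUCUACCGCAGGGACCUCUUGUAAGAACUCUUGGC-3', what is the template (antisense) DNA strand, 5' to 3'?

5'-GCCAAGAGTTCTTACAAGAGGTCCCTGCGGTAGAAGGGGGCGTGTTTGGGATTTGTACCCCATTTAATAT-3'

Replace U with T to get the coding DNA strand: ATATTAAATGGGGTACAAATCCCAAACACGCCCCCTTCTACCGCAGGGACCTCTTGTAAGAACTCTTGGC. The template strand is its reverse complement (complement TATAATTTACCCCATGTTTAGGGTTTGTGCGGGGGAAGATGGCGTCCCTGGAGAACATTCTTGAGAACCG, then reverse).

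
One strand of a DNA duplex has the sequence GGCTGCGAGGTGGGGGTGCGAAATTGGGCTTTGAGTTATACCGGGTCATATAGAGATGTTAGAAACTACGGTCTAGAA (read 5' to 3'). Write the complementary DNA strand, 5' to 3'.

5'-TTCTAGACCGTAGTTTCTAACATCTCTATATGACCCGGTATAACTCAAAGCCCAATTTCGCACCCCCACCTCGCAGCC-3'

The complement of GGCTGCGAGGTGGGGGTGCGAAATTGGGCTTTGAGTTATACCGGGTCATATAGAGATGTTAGAAACTACGGTCTAGAA is CCGACGCTCCACCCCCACGCTTTAACCCGAAACTCAATATGGCCCAGTATATCTCTACAATCTTTGATGCCAGATCTT (A↔T, G↔C). DNA strands are antiparallel, so the complementary strand runs 3'→5'; reversing gives the 5'→3' form.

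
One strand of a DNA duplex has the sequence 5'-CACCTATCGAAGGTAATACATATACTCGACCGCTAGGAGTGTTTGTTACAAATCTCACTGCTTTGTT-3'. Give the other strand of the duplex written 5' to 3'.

5'-AACAAAGCAGTGAGATTTGTAACAAACACTCCTAGCGGTCGAGTATATGTATTACCTTCGATAGGTG-3'

Pairing A↔T and G↔C gives GTGGATAGCTTCCATTATGTATATGAGCTGGCGATCCTCACAAACAATGTTTAGAGTGACGAAACAA, running 3'→5'. Reverse for the 5'→3' convention.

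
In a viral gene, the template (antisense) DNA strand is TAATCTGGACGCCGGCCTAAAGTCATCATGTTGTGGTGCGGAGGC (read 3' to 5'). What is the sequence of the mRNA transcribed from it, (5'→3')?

5′-AUUAGACCUGCGGCCGGAUUUCAGUAGUACAACACCACGCCUCCG-3′

Reading the template 3'→5' as shown, RNA polymerase pairs each base (A→U, T→A, G↔C) to build mRNA 5'→3' directly.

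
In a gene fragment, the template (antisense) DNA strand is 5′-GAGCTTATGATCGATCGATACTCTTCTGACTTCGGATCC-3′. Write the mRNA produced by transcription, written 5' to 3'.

5'-GGAUCCGAAGUCAGAAGAGUAUCGAUCGAUCAUAAGCUC-3'

RNA polymerase reads the template 3'→5' and synthesizes mRNA 5'→3' by base-pairing (A→U, T→A, G↔C). The complement of the template is CTCGAATACTAGCTAGCTATGAGAAGACTGAAGCCTAGG; antiparallel, so 5'→3' the coding strand is GGATCCGAAGTCAGAAGAGTATCGATCGATCATAAGCTC. Replace T with U for the mRNA.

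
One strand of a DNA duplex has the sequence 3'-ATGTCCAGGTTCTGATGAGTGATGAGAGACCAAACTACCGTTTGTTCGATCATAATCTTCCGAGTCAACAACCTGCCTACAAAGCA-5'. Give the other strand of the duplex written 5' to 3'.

The strand is given 3'→5', so its complement runs 5'→3' in the same left-to-right order: pair each base A↔T, G↔C.

5'-TACAGGTCCAAGACTACTCACTACTCTCTGGTTTGATGGCAAACAAGCTAGTATTAGAAGGCTCAGTTGTTGGACGGATGTTTCGT-3'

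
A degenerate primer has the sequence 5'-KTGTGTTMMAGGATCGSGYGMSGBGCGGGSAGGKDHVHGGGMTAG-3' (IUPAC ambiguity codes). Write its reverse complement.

5'-CTAKCCCDBDHMCCTSCCCGCVCSKCRCSCGATCCTKKAACACAM-3'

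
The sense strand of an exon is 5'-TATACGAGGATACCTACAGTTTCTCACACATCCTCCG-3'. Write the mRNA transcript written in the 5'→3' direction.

5'-UAUACGAGGAUACCUACAGUUUCUCACACAUCCUCCG-3'

The mRNA is synthesized from the template strand, so it matches the coding strand with T replaced by U.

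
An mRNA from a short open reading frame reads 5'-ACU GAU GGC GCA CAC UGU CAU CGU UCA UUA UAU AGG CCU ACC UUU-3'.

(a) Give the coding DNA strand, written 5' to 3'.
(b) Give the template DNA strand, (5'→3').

(a) The coding strand matches the mRNA with U→T.
(b) The template strand is the reverse complement of the coding strand.

(a) 5'-ACTGATGGCGCACACTGTCATCGTTCATTATATAGGCCTACCTTT-3'
(b) 5'-AAAGGTAGGCCTATATAATGAACGATGACAGTGTGCGCCATCAGT-3'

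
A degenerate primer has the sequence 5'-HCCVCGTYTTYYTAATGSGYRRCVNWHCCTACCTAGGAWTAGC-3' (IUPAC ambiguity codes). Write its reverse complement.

Standard pairs A↔T, G↔C; ambiguity codes pair R↔Y, W↔W, S↔S, H↔D, V↔B, N↔N. Complement (DGGBGCARAARRATTACSCRYYGBNWDGGATGGATCCTWATCG), then reverse for 5'→3'.

5'-GCTAWTCCTAGGTAGGDWNBGYYRCSCATTARRAARACGBGGD-3'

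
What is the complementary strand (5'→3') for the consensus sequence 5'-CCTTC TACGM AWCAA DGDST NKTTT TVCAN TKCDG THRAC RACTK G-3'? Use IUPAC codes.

Standard pairs A↔T, G↔C; ambiguity codes pair R↔Y, M↔K, W↔W, S↔S, D↔H, V↔B, N↔N. Complement (GGAAGATGCKTWGTTHCHSANMAAAABGTNAMGHCADYTGYTGAMC), then reverse for 5'→3'.

5'-CMAGTYGTYDACHGMANTGBAAAAMNASHCHTTGWTKCGTAGAAGG-3'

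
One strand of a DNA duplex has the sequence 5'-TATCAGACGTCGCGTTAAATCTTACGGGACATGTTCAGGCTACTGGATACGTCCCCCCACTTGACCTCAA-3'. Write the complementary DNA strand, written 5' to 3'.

5'-TTGAGGTCAAGTGGGGGGACGTATCCAGTAGCCTGAACATGTCCCGTAAGATTTAACGCGACGTCTGATA-3'

Pairing A↔T and G↔C gives ATAGTCTGCAGCGCAATTTAGAATGCCCTGTACAAGTCCGATGACCTATGCAGGGGGGTGAACTGGAGTT, running 3'→5'. Reverse for the 5'→3' convention.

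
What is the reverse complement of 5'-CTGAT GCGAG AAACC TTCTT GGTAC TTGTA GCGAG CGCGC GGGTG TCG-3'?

Reading the sequence 3'→5' and pairing each base (A↔T, G↔C) gives the reverse complement directly.

5′-CGACACCCGCGCGCTCGCTACAAGTACCAAGAAGGTTTCTCGCATCAG-3′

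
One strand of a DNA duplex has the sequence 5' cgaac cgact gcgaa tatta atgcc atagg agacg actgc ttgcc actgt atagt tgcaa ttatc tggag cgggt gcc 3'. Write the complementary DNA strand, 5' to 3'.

5'-GGCACCCGCTCCAGATAATTGCAACTATACAGTGGCAAGCAGTCGTCTCCTATGGCATTAATATTCGCAGTCGGTTCG-3'

Pairing A↔T and G↔C gives GCTTGGCTGACGCTTATAATTACGGTATCCTCTGCTGACGAACGGTGACATATCAACGTTAATAGACCTCGCCCACGG, running 3'→5'. Reverse for the 5'→3' convention.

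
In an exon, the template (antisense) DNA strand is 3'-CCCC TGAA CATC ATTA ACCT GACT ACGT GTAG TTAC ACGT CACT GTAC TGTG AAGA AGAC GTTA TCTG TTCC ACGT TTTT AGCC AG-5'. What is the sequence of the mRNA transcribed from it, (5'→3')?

5'-GGGGACUUGUAGUAAUUGGACUGAUGCACAUCAAUGUGCAGUGACAUGACACUUCUUCUGCAAUAGACAAGGUGCAAAAAUCGGUC-3'

Reading the template 3'→5' as shown, RNA polymerase pairs each base (A→U, T→A, G↔C) to build mRNA 5'→3' directly.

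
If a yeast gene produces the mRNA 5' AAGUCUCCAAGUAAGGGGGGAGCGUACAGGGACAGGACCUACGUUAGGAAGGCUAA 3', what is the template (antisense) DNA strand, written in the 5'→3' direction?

5'-TTAGCCTTCCTAACGTAGGTCCTGTCCCTGTACGCTCCCCCCTTACTTGGAGACTT-3'

Replace U with T to get the coding DNA strand: AAGTCTCCAAGTAAGGGGGGAGCGTACAGGGACAGGACCTACGTTAGGAAGGCTAA. The template strand is its reverse complement (complement TTCAGAGGTTCATTCCCCCCTCGCATGTCCCTGTCCTGGATGCAATCCTTCCGATT, then reverse).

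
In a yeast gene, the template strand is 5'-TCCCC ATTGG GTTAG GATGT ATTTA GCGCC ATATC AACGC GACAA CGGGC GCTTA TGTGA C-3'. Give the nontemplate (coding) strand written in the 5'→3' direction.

5′-GTCACATAAGCGCCCGTTGTCGCGTTGATATGGCGCTAAATACATCCTAACCCAATGGGGA-3′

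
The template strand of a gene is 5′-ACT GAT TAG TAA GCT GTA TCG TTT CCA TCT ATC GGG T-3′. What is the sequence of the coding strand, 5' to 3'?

5'-ACCCGATAGATGGAAACGATACAGCTTACTAATCAGT-3'

The coding strand is complementary and antiparallel to the template: take the complement (A↔T, G↔C) and reverse.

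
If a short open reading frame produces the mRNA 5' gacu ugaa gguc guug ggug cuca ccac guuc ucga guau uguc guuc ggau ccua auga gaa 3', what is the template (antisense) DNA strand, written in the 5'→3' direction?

5'-TTCTCATTAGGATCCGAACGACAATACTCGAGAACGTGGTGAGCACCCAACGACCTTCAAGTC-3'

Replace U with T to get the coding DNA strand: GACTTGAAGGTCGTTGGGTGCTCACCACGTTCTCGAGTATTGTCGTTCGGATCCTAATGAGAA. The template strand is its reverse complement (complement CTGAACTTCCAGCAACCCACGAGTGGTGCAAGAGCTCATAACAGCAAGCCTAGGATTACTCTT, then reverse).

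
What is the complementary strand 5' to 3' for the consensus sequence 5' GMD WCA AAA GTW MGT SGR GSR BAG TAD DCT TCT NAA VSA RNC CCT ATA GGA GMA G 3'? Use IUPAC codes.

5'-CTKCTCCTATAGGGNYTSBTTNAGAAGHHTACTVYSCYCSACKWACTTTTGWHKC-3'

Standard pairs A↔T, G↔C; ambiguity codes pair R↔Y, M↔K, W↔W, S↔S, B↔V, D↔H, N↔N. Complement (CKHWGTTTTCAWKCASCYCSYVTCATHHGAAGANTTBSTYNGGGATATCCTCKTC), then reverse for 5'→3'.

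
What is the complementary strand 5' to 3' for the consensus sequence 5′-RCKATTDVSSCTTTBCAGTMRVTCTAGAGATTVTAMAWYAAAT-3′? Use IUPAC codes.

Standard pairs A↔T, G↔C; ambiguity codes pair R↔Y, M↔K, W↔W, S↔S, B↔V, D↔H. Complement (YGMTAAHBSSGAAAVGTCAKYBAGATCTCTAABATKTWRTTTA), then reverse for 5'→3'.

5'-ATTTRWTKTABAATCTCTAGABYKACTGVAAAGSSBHAATMGY-3'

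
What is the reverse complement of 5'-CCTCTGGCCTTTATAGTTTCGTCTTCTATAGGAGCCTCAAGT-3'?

Complement each base (A↔T, G↔C): GGAGACCGGAAATATCAAAGCAGAAGATATCCTCGGAGTTCA. Then reverse.

5'-ACTTGAGGCTCCTATAGAAGACGAAACTATAAAGGCCAGAGG-3'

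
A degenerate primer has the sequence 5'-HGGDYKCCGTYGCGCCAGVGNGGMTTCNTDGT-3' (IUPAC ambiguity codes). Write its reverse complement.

5'-ACHANGAAKCCNCBCTGGCGCRACGGMRHCCD-3'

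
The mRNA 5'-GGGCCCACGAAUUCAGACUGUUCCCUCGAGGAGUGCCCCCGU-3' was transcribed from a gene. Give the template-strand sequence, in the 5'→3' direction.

Replace U with T to get the coding DNA strand: GGGCCCACGAATTCAGACTGTTCCCTCGAGGAGTGCCCCCGT. The template strand is its reverse complement (complement CCCGGGTGCTTAAGTCTGACAAGGGAGCTCCTCACGGGGGCA, then reverse).

5'-ACGGGGGCACTCCTCGAGGGAACAGTCTGAATTCGTGGGCCC-3'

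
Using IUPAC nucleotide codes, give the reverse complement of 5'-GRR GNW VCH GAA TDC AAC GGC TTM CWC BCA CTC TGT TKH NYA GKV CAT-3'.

5'-ATGBMCTRNDMAACAGAGTGVGWGKAAGCCGTTGHATTCDGBWNCYYC-3'

Standard pairs A↔T, G↔C; ambiguity codes pair R↔Y, M↔K, W↔W, B↔V, D↔H, N↔N. Complement (CYYCNWBGDCTTAHGTTGCCGAAKGWGVGTGAGACAAMDNRTCMBGTA), then reverse for 5'→3'.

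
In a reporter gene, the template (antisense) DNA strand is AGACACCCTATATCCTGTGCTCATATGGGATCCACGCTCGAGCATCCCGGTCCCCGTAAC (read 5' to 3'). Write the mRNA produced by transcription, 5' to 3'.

The mRNA has the sequence of the coding strand (reverse complement of the template) with T→U. Reverse complement of AGACACCCTATATCCTGTGCTCATATGGGATCCACGCTCGAGCATCCCGGTCCCCGTAAC is GTTACGGGGACCGGGATGCTCGAGCGTGGATCCCATATGAGCACAGGATATAGGGTGTCT; then T→U.

5'-GUUACGGGGACCGGGAUGCUCGAGCGUGGAUCCCAUAUGAGCACAGGAUAUAGGGUGUCU-3'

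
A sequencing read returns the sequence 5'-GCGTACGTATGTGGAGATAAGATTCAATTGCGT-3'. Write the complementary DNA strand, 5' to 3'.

5'-ACGCAATTGAATCTTATCTCCACATACGTACGC-3'

The complement of GCGTACGTATGTGGAGATAAGATTCAATTGCGT is CGCATGCATACACCTCTATTCTAAGTTAACGCA (A↔T, G↔C). DNA strands are antiparallel, so the complementary strand runs 3'→5'; reversing gives the 5'→3' form.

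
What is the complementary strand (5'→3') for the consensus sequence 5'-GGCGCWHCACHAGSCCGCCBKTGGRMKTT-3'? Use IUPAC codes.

5′-AAMKYCCAMVGGCGGSCTDGTGDWGCGCC-3′

Standard pairs A↔T, G↔C; ambiguity codes pair R↔Y, M↔K, W↔W, S↔S, B↔V, H↔D. Complement (CCGCGWDGTGDTCSGGCGGVMACCYKMAA), then reverse for 5'→3'.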